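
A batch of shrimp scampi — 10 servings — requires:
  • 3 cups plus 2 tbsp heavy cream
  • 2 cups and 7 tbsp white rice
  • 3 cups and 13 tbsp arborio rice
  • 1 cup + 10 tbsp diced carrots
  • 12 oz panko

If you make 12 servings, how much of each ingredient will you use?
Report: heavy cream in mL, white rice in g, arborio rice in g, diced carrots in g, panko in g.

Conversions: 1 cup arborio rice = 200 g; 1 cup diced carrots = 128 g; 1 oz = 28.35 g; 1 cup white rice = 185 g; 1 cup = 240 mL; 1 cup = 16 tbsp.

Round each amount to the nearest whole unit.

heavy cream: 900 mL; white rice: 541 g; arborio rice: 915 g; diced carrots: 250 g; panko: 408 g

Scaling factor: 12/10 = 6/5 = 1.2.
heavy cream: (3 cup + 2 tbsp = 3.125 cup) × 6/5 × 240 mL/cup = 900 mL
white rice: (2 cup + 7 tbsp = 2.4375 cup) × 6/5 × 185 g/cup ≈ 541 g
arborio rice: (3 cup + 13 tbsp = 3.8125 cup) × 6/5 × 200 g/cup = 915 g
diced carrots: (1 cup + 10 tbsp = 1.625 cup) × 6/5 × 128 g/cup ≈ 250 g
panko: 12 oz × 6/5 × 28.35 g/oz ≈ 408 g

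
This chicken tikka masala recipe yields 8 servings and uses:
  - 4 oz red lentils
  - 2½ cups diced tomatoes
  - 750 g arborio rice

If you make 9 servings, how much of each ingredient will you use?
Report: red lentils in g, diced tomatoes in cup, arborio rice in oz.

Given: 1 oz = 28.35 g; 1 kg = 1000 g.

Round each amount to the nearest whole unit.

red lentils: 128 g; diced tomatoes: 3 cup; arborio rice: 30 oz

Scaling factor: 9/8 = 1.125.
red lentils: 4 oz × 9/8 × 28.35 g/oz ≈ 128 g
diced tomatoes: 2.5 cup × 9/8 ≈ 3 cup
arborio rice: 750 g × 9/8 ÷ 28.35 g/oz ≈ 30 oz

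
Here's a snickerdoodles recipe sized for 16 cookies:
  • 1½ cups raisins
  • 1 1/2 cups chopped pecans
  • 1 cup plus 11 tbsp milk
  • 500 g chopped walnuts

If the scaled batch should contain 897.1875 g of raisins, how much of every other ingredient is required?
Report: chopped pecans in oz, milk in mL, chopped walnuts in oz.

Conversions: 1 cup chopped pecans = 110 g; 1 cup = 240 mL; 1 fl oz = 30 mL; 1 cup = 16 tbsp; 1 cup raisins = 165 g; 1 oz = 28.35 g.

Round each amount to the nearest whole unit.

The original recipe has 247.5 g of raisins, so the scaling factor is 897.1875 ÷ 247.5 = 29/8 = 3.625.
chopped pecans: 1.5 cup × 29/8 × 110 g/cup ÷ 28.35 g/oz ≈ 21 oz
milk: (1 cup + 11 tbsp = 1.6875 cup) × 29/8 × 240 mL/cup ≈ 1468 mL
chopped walnuts: 500 g × 29/8 ÷ 28.35 g/oz ≈ 64 oz

chopped pecans: 21 oz; milk: 1468 mL; chopped walnuts: 64 oz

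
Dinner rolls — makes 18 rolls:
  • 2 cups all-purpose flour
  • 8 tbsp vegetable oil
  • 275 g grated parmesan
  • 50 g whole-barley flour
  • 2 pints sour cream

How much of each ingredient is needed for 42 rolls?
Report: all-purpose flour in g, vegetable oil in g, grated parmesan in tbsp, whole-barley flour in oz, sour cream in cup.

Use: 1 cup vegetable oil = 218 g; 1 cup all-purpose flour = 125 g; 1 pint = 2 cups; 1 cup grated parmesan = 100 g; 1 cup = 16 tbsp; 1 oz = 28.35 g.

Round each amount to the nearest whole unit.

all-purpose flour: 583 g; vegetable oil: 254 g; grated parmesan: 103 tbsp; whole-barley flour: 4 oz; sour cream: 9 cup

Scaling factor: 42/18 = 7/3.
all-purpose flour: 2 cup × 7/3 × 125 g/cup ≈ 583 g
vegetable oil: 8 tbsp × 7/3 ÷ 16 tbsp/cup × 218 g/cup ≈ 254 g
grated parmesan: 275 g × 7/3 ÷ 100 g/cup × 16 tbsp/cup ≈ 103 tbsp
whole-barley flour: 50 g × 7/3 ÷ 28.35 g/oz ≈ 4 oz
sour cream: 2 pint × 7/3 × 2 cup/pint ≈ 9 cup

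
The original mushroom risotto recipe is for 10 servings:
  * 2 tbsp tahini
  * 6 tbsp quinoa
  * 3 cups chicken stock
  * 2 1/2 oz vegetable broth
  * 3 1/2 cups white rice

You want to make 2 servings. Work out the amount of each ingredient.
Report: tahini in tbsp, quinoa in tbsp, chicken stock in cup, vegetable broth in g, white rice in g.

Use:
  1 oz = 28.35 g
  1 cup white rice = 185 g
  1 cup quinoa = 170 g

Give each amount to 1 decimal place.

Scaling factor: 2/10 = 1/5 = 0.2.
tahini: 2 tbsp × 1/5 = 0.4 tbsp
quinoa: 6 tbsp × 1/5 = 1.2 tbsp
chicken stock: 3 cup × 1/5 = 0.6 cup
vegetable broth: 2.5 oz × 1/5 × 28.35 g/oz ≈ 14.2 g
white rice: 3.5 cup × 1/5 × 185 g/cup = 129.5 g

tahini: 0.4 tbsp; quinoa: 1.2 tbsp; chicken stock: 0.6 cup; vegetable broth: 14.2 g; white rice: 129.5 g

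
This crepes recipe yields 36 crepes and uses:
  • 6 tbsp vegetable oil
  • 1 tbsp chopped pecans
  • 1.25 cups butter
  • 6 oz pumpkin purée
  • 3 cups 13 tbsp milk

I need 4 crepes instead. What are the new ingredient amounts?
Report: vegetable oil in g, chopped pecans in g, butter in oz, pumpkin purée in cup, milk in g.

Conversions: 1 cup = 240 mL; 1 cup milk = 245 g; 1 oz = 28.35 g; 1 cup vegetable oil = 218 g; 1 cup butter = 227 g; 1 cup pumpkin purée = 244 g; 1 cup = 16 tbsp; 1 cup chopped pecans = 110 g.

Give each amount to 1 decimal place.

vegetable oil: 9.1 g; chopped pecans: 0.8 g; butter: 1.1 oz; pumpkin purée: 0.1 cup; milk: 103.8 g

Scaling factor: 4/36 = 1/9.
vegetable oil: 6 tbsp × 1/9 ÷ 16 tbsp/cup × 218 g/cup ≈ 9.1 g
chopped pecans: 1 tbsp × 1/9 ÷ 16 tbsp/cup × 110 g/cup ≈ 0.8 g
butter: 1.25 cup × 1/9 × 227 g/cup ÷ 28.35 g/oz ≈ 1.1 oz
pumpkin purée: 6 oz × 1/9 × 28.35 g/oz ÷ 244 g/cup ≈ 0.1 cup
milk: (3 cup + 13 tbsp = 3.8125 cup) × 1/9 × 245 g/cup ≈ 103.8 g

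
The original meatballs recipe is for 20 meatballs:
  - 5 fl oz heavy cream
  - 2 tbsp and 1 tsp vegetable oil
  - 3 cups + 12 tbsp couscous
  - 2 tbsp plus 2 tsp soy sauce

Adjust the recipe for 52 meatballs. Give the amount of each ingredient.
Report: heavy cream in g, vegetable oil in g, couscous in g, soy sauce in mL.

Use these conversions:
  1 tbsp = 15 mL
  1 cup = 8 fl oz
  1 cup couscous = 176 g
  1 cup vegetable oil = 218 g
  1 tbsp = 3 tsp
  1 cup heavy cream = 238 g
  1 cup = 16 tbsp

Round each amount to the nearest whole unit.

Scaling factor: 52/20 = 13/5 = 2.6.
heavy cream: 5 fl oz × 13/5 ÷ 8 fl oz/cup × 238 g/cup ≈ 387 g
vegetable oil: (2 tbsp + 1 tsp = 7/3 tbsp) × 13/5 ÷ 16 tbsp/cup × 218 g/cup ≈ 83 g
couscous: (3 cup + 12 tbsp = 3.75 cup) × 13/5 × 176 g/cup = 1716 g
soy sauce: (2 tbsp + 2 tsp = 8/3 tbsp) × 13/5 × 15 mL/tbsp = 104 mL

heavy cream: 387 g; vegetable oil: 83 g; couscous: 1716 g; soy sauce: 104 mL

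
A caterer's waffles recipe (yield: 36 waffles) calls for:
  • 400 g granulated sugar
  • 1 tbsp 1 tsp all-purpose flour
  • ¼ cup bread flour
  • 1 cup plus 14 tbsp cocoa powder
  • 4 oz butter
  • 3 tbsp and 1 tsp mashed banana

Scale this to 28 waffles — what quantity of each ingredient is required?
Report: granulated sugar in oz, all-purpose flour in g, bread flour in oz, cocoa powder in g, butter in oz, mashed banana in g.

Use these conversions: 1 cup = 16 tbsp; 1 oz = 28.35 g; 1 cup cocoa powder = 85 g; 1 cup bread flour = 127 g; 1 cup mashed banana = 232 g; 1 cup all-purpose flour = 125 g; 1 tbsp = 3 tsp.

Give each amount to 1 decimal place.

granulated sugar: 11.0 oz; all-purpose flour: 8.1 g; bread flour: 0.9 oz; cocoa powder: 124.0 g; butter: 3.1 oz; mashed banana: 37.6 g

Scaling factor: 28/36 = 7/9.
granulated sugar: 400 g × 7/9 ÷ 28.35 g/oz ≈ 11.0 oz
all-purpose flour: (1 tbsp + 1 tsp = 4/3 tbsp) × 7/9 ÷ 16 tbsp/cup × 125 g/cup ≈ 8.1 g
bread flour: 0.25 cup × 7/9 × 127 g/cup ÷ 28.35 g/oz ≈ 0.9 oz
cocoa powder: (1 cup + 14 tbsp = 1.875 cup) × 7/9 × 85 g/cup ≈ 124.0 g
butter: 4 oz × 7/9 ≈ 3.1 oz
mashed banana: (3 tbsp + 1 tsp = 10/3 tbsp) × 7/9 ÷ 16 tbsp/cup × 232 g/cup ≈ 37.6 g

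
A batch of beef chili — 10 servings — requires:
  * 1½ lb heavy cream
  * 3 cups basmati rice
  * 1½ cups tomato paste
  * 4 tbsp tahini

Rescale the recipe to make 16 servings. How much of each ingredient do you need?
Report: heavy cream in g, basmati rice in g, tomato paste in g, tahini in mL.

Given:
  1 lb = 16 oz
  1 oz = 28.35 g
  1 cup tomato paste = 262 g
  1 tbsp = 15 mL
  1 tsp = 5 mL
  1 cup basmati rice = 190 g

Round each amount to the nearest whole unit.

heavy cream: 1089 g; basmati rice: 912 g; tomato paste: 629 g; tahini: 96 mL

Scaling factor: 16/10 = 8/5 = 1.6.
heavy cream: 1.5 lb × 8/5 × 16 oz/lb × 28.35 g/oz ≈ 1089 g
basmati rice: 3 cup × 8/5 × 190 g/cup = 912 g
tomato paste: 1.5 cup × 8/5 × 262 g/cup ≈ 629 g
tahini: 4 tbsp × 8/5 × 15 mL/tbsp = 96 mL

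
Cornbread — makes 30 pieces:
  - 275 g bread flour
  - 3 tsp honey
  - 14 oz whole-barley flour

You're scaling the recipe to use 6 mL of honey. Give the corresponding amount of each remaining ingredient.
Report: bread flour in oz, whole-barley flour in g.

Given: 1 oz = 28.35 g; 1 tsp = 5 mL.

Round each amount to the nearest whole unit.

The original recipe has 15 mL of honey, so the scaling factor is 6 ÷ 15 = 2/5 = 0.4.
bread flour: 275 g × 2/5 ÷ 28.35 g/oz ≈ 4 oz
whole-barley flour: 14 oz × 2/5 × 28.35 g/oz ≈ 159 g

bread flour: 4 oz; whole-barley flour: 159 g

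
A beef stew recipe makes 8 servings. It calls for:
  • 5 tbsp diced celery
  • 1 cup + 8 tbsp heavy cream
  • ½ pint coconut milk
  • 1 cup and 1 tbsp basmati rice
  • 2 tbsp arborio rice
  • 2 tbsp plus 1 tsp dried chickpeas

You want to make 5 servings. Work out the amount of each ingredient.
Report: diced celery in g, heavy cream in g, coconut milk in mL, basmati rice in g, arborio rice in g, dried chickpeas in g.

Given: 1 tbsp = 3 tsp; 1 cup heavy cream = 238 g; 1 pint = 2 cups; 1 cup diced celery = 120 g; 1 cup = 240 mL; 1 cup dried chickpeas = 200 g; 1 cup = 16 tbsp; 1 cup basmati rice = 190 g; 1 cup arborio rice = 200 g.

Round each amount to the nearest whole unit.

diced celery: 23 g; heavy cream: 223 g; coconut milk: 150 mL; basmati rice: 126 g; arborio rice: 16 g; dried chickpeas: 18 g

Scaling factor: 5/8 = 0.625.
diced celery: 5 tbsp × 5/8 ÷ 16 tbsp/cup × 120 g/cup ≈ 23 g
heavy cream: (1 cup + 8 tbsp = 1.5 cup) × 5/8 × 238 g/cup ≈ 223 g
coconut milk: 0.5 pint × 5/8 × 2 cup/pint × 240 mL/cup = 150 mL
basmati rice: (1 cup + 1 tbsp = 1.0625 cup) × 5/8 × 190 g/cup ≈ 126 g
arborio rice: 2 tbsp × 5/8 ÷ 16 tbsp/cup × 200 g/cup ≈ 16 g
dried chickpeas: (2 tbsp + 1 tsp = 7/3 tbsp) × 5/8 ÷ 16 tbsp/cup × 200 g/cup ≈ 18 g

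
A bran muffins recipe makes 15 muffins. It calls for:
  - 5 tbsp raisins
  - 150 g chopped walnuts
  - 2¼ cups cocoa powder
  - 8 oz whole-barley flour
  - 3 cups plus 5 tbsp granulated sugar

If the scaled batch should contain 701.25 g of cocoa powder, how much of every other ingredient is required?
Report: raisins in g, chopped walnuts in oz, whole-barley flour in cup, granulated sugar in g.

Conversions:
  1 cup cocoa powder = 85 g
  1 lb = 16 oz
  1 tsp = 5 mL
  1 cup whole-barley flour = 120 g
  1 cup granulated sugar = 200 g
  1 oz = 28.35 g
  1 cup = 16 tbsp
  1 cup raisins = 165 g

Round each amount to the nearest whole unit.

The original recipe has 191.25 g of cocoa powder, so the scaling factor is 701.25 ÷ 191.25 = 11/3.
raisins: 5 tbsp × 11/3 ÷ 16 tbsp/cup × 165 g/cup ≈ 189 g
chopped walnuts: 150 g × 11/3 ÷ 28.35 g/oz ≈ 19 oz
whole-barley flour: 8 oz × 11/3 × 28.35 g/oz ÷ 120 g/cup ≈ 7 cup
granulated sugar: (3 cup + 5 tbsp = 3.3125 cup) × 11/3 × 200 g/cup ≈ 2429 g

raisins: 189 g; chopped walnuts: 19 oz; whole-barley flour: 7 cup; granulated sugar: 2429 g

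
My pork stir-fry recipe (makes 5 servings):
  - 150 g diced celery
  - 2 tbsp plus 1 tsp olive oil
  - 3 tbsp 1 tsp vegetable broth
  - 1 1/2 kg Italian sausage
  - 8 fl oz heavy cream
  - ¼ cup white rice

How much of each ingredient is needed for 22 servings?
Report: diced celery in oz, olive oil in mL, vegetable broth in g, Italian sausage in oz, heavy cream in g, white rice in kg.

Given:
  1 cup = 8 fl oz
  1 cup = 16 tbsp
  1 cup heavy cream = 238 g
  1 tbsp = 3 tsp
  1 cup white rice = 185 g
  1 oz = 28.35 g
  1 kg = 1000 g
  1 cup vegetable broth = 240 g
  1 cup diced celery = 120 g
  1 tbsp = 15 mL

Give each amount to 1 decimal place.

Scaling factor: 22/5 = 4.4.
diced celery: 150 g × 22/5 ÷ 28.35 g/oz ≈ 23.3 oz
olive oil: (2 tbsp + 1 tsp = 7/3 tbsp) × 22/5 × 15 mL/tbsp = 154.0 mL
vegetable broth: (3 tbsp + 1 tsp = 10/3 tbsp) × 22/5 ÷ 16 tbsp/cup × 240 g/cup = 220.0 g
Italian sausage: 1.5 kg × 22/5 × 1000 g/kg ÷ 28.35 g/oz ≈ 232.8 oz
heavy cream: 8 fl oz × 22/5 ÷ 8 fl oz/cup × 238 g/cup = 1047.2 g
white rice: 0.25 cup × 22/5 × 185 g/cup ÷ 1000 g/kg ≈ 0.2 kg

diced celery: 23.3 oz; olive oil: 154.0 mL; vegetable broth: 220.0 g; Italian sausage: 232.8 oz; heavy cream: 1047.2 g; white rice: 0.2 kg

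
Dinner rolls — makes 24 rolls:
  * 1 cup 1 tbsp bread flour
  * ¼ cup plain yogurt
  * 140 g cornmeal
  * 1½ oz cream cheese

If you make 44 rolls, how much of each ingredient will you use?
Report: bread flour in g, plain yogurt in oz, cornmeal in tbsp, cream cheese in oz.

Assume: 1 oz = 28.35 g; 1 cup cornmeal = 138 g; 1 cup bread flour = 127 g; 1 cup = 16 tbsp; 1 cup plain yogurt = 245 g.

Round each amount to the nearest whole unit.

Scaling factor: 44/24 = 11/6.
bread flour: (1 cup + 1 tbsp = 1.0625 cup) × 11/6 × 127 g/cup ≈ 247 g
plain yogurt: 0.25 cup × 11/6 × 245 g/cup ÷ 28.35 g/oz ≈ 4 oz
cornmeal: 140 g × 11/6 ÷ 138 g/cup × 16 tbsp/cup ≈ 30 tbsp
cream cheese: 1.5 oz × 11/6 ≈ 3 oz

bread flour: 247 g; plain yogurt: 4 oz; cornmeal: 30 tbsp; cream cheese: 3 oz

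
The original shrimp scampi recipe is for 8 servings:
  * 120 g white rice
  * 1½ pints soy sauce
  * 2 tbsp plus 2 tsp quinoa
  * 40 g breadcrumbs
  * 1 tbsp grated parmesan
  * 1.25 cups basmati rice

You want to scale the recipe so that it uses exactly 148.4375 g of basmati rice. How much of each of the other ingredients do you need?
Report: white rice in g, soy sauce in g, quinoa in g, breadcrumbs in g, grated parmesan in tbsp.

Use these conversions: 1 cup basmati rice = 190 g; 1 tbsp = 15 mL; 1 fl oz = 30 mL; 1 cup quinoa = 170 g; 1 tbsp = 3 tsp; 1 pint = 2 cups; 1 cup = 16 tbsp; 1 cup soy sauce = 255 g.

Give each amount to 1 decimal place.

white rice: 75.0 g; soy sauce: 478.1 g; quinoa: 17.7 g; breadcrumbs: 25.0 g; grated parmesan: 0.6 tbsp

The original recipe has 237.5 g of basmati rice, so the scaling factor is 148.4375 ÷ 237.5 = 5/8 = 0.625.
white rice: 120 g × 5/8 = 75.0 g
soy sauce: 1.5 pint × 5/8 × 2 cup/pint × 255 g/cup ≈ 478.1 g
quinoa: (2 tbsp + 2 tsp = 8/3 tbsp) × 5/8 ÷ 16 tbsp/cup × 170 g/cup ≈ 17.7 g
breadcrumbs: 40 g × 5/8 = 25.0 g
grated parmesan: 1 tbsp × 5/8 ≈ 0.6 tbsp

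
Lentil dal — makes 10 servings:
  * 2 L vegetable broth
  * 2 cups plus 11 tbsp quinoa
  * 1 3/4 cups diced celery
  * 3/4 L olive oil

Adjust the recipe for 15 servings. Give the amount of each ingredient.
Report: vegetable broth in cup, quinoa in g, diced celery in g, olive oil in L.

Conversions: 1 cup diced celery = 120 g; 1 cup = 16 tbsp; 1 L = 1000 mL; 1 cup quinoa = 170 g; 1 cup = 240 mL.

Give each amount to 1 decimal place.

Scaling factor: 15/10 = 3/2 = 1.5.
vegetable broth: 2 L × 3/2 × 1000 mL/L ÷ 240 mL/cup = 12.5 cup
quinoa: (2 cup + 11 tbsp = 2.6875 cup) × 3/2 × 170 g/cup ≈ 685.3 g
diced celery: 1.75 cup × 3/2 × 120 g/cup = 315.0 g
olive oil: 0.75 L × 3/2 ≈ 1.1 L

vegetable broth: 12.5 cup; quinoa: 685.3 g; diced celery: 315.0 g; olive oil: 1.1 L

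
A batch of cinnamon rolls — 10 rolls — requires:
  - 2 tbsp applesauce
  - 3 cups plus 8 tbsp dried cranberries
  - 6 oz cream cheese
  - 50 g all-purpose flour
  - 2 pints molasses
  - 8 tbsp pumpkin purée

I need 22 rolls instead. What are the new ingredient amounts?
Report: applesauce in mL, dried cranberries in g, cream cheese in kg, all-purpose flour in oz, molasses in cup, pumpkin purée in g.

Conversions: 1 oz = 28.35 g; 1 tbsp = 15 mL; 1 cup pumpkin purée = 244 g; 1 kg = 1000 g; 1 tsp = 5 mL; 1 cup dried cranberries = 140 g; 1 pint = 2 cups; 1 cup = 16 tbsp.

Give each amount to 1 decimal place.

Scaling factor: 22/10 = 11/5 = 2.2.
applesauce: 2 tbsp × 11/5 × 15 mL/tbsp = 66.0 mL
dried cranberries: (3 cup + 8 tbsp = 3.5 cup) × 11/5 × 140 g/cup = 1078.0 g
cream cheese: 6 oz × 11/5 × 28.35 g/oz ÷ 1000 g/kg ≈ 0.4 kg
all-purpose flour: 50 g × 11/5 ÷ 28.35 g/oz ≈ 3.9 oz
molasses: 2 pint × 11/5 × 2 cup/pint = 8.8 cup
pumpkin purée: 8 tbsp × 11/5 ÷ 16 tbsp/cup × 244 g/cup = 268.4 g

applesauce: 66.0 mL; dried cranberries: 1078.0 g; cream cheese: 0.4 kg; all-purpose flour: 3.9 oz; molasses: 8.8 cup; pumpkin purée: 268.4 g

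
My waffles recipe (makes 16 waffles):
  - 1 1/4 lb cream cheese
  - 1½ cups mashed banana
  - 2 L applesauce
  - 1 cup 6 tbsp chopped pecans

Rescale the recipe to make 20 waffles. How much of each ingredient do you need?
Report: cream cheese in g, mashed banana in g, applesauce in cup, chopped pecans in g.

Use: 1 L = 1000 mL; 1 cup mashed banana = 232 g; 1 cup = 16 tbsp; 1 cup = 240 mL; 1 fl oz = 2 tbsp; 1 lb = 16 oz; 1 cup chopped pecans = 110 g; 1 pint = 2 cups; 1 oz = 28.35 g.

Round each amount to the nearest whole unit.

cream cheese: 709 g; mashed banana: 435 g; applesauce: 10 cup; chopped pecans: 189 g

Scaling factor: 20/16 = 5/4 = 1.25.
cream cheese: 1.25 lb × 5/4 × 16 oz/lb × 28.35 g/oz ≈ 709 g
mashed banana: 1.5 cup × 5/4 × 232 g/cup = 435 g
applesauce: 2 L × 5/4 × 1000 mL/L ÷ 240 mL/cup ≈ 10 cup
chopped pecans: (1 cup + 6 tbsp = 1.375 cup) × 5/4 × 110 g/cup ≈ 189 g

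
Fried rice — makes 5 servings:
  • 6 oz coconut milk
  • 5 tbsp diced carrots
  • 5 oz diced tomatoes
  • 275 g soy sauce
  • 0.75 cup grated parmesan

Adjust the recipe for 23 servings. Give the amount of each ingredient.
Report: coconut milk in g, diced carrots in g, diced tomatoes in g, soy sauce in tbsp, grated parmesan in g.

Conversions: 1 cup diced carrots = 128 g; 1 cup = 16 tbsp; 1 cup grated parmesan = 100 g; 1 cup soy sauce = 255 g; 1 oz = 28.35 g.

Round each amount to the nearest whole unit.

Scaling factor: 23/5 = 4.6.
coconut milk: 6 oz × 23/5 × 28.35 g/oz ≈ 782 g
diced carrots: 5 tbsp × 23/5 ÷ 16 tbsp/cup × 128 g/cup = 184 g
diced tomatoes: 5 oz × 23/5 × 28.35 g/oz ≈ 652 g
soy sauce: 275 g × 23/5 ÷ 255 g/cup × 16 tbsp/cup ≈ 79 tbsp
grated parmesan: 0.75 cup × 23/5 × 100 g/cup = 345 g

coconut milk: 782 g; diced carrots: 184 g; diced tomatoes: 652 g; soy sauce: 79 tbsp; grated parmesan: 345 g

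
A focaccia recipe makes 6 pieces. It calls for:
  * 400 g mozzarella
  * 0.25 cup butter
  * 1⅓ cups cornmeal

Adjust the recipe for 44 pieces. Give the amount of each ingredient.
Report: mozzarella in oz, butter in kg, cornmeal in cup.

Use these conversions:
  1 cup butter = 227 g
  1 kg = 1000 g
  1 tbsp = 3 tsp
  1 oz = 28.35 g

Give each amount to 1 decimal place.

Scaling factor: 44/6 = 22/3.
mozzarella: 400 g × 22/3 ÷ 28.35 g/oz ≈ 103.5 oz
butter: 0.25 cup × 22/3 × 227 g/cup ÷ 1000 g/kg ≈ 0.4 kg
cornmeal: 4/3 cup × 22/3 ≈ 9.8 cup

mozzarella: 103.5 oz; butter: 0.4 kg; cornmeal: 9.8 cup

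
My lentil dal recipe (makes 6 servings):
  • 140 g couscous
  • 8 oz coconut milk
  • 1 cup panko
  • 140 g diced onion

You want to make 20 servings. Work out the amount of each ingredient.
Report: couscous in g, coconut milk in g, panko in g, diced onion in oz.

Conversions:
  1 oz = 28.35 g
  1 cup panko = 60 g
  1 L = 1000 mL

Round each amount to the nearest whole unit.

Scaling factor: 20/6 = 10/3.
couscous: 140 g × 10/3 ≈ 467 g
coconut milk: 8 oz × 10/3 × 28.35 g/oz = 756 g
panko: 1 cup × 10/3 × 60 g/cup = 200 g
diced onion: 140 g × 10/3 ÷ 28.35 g/oz ≈ 16 oz

couscous: 467 g; coconut milk: 756 g; panko: 200 g; diced onion: 16 oz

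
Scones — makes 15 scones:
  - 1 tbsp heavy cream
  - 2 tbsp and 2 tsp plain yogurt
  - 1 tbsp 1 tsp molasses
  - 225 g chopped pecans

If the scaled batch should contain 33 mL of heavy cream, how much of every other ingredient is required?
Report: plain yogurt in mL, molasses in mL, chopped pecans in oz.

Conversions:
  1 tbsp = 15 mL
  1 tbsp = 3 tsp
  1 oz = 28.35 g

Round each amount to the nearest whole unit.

plain yogurt: 88 mL; molasses: 44 mL; chopped pecans: 17 oz

The original recipe has 15 mL of heavy cream, so the scaling factor is 33 ÷ 15 = 11/5 = 2.2.
plain yogurt: (2 tbsp + 2 tsp = 8/3 tbsp) × 11/5 × 15 mL/tbsp = 88 mL
molasses: (1 tbsp + 1 tsp = 4/3 tbsp) × 11/5 × 15 mL/tbsp = 44 mL
chopped pecans: 225 g × 11/5 ÷ 28.35 g/oz ≈ 17 oz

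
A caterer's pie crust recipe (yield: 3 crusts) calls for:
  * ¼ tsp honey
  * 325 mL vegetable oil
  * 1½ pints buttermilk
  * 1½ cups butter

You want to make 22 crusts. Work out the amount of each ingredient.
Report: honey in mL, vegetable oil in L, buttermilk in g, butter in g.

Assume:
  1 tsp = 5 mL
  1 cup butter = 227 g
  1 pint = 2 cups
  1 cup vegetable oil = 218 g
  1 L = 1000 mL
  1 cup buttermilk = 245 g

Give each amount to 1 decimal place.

honey: 9.2 mL; vegetable oil: 2.4 L; buttermilk: 5390.0 g; butter: 2497.0 g

Scaling factor: 22/3.
honey: 0.25 tsp × 22/3 × 5 mL/tsp ≈ 9.2 mL
vegetable oil: 325 mL × 22/3 ÷ 1000 mL/L ≈ 2.4 L
buttermilk: 1.5 pint × 22/3 × 2 cup/pint × 245 g/cup = 5390.0 g
butter: 1.5 cup × 22/3 × 227 g/cup = 2497.0 g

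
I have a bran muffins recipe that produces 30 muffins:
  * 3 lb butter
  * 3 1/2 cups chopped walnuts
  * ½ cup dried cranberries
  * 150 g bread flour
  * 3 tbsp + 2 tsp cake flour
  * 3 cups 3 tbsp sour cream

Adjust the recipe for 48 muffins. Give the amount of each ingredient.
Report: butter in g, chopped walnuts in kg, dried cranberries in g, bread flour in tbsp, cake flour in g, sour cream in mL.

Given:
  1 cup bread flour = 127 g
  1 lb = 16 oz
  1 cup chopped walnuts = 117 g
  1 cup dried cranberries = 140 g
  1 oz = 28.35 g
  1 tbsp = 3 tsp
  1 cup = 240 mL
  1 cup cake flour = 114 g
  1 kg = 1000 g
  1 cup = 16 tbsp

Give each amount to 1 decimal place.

Scaling factor: 48/30 = 8/5 = 1.6.
butter: 3 lb × 8/5 × 16 oz/lb × 28.35 g/oz ≈ 2177.3 g
chopped walnuts: 3.5 cup × 8/5 × 117 g/cup ÷ 1000 g/kg ≈ 0.7 kg
dried cranberries: 0.5 cup × 8/5 × 140 g/cup = 112.0 g
bread flour: 150 g × 8/5 ÷ 127 g/cup × 16 tbsp/cup ≈ 30.2 tbsp
cake flour: (3 tbsp + 2 tsp = 11/3 tbsp) × 8/5 ÷ 16 tbsp/cup × 114 g/cup = 41.8 g
sour cream: (3 cup + 3 tbsp = 3.1875 cup) × 8/5 × 240 mL/cup = 1224.0 mL

butter: 2177.3 g; chopped walnuts: 0.7 kg; dried cranberries: 112.0 g; bread flour: 30.2 tbsp; cake flour: 41.8 g; sour cream: 1224.0 mL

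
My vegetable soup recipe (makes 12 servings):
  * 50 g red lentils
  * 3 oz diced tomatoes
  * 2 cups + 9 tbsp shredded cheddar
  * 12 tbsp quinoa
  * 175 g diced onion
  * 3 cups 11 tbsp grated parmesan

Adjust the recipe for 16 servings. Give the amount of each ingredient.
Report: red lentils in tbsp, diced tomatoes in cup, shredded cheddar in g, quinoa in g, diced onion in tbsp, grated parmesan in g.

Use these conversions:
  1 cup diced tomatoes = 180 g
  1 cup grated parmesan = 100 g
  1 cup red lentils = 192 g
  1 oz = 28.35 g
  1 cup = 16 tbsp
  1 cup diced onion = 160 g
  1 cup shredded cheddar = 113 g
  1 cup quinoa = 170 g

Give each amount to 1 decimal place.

red lentils: 5.6 tbsp; diced tomatoes: 0.6 cup; shredded cheddar: 386.1 g; quinoa: 170.0 g; diced onion: 23.3 tbsp; grated parmesan: 491.7 g

Scaling factor: 16/12 = 4/3.
red lentils: 50 g × 4/3 ÷ 192 g/cup × 16 tbsp/cup ≈ 5.6 tbsp
diced tomatoes: 3 oz × 4/3 × 28.35 g/oz ÷ 180 g/cup ≈ 0.6 cup
shredded cheddar: (2 cup + 9 tbsp = 2.5625 cup) × 4/3 × 113 g/cup ≈ 386.1 g
quinoa: 12 tbsp × 4/3 ÷ 16 tbsp/cup × 170 g/cup = 170.0 g
diced onion: 175 g × 4/3 ÷ 160 g/cup × 16 tbsp/cup ≈ 23.3 tbsp
grated parmesan: (3 cup + 11 tbsp = 3.6875 cup) × 4/3 × 100 g/cup ≈ 491.7 g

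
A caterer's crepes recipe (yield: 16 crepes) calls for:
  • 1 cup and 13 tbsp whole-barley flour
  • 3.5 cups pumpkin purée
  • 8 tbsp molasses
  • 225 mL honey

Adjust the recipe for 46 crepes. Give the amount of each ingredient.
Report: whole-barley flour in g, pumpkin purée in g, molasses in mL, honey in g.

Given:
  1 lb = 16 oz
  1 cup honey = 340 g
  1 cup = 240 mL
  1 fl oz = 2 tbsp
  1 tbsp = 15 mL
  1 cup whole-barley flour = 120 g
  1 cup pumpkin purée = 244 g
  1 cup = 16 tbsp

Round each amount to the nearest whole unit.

whole-barley flour: 625 g; pumpkin purée: 2455 g; molasses: 345 mL; honey: 916 g

Scaling factor: 46/16 = 23/8 = 2.875.
whole-barley flour: (1 cup + 13 tbsp = 1.8125 cup) × 23/8 × 120 g/cup ≈ 625 g
pumpkin purée: 3.5 cup × 23/8 × 244 g/cup ≈ 2455 g
molasses: 8 tbsp × 23/8 × 15 mL/tbsp = 345 mL
honey: 225 mL × 23/8 ÷ 240 mL/cup × 340 g/cup ≈ 916 g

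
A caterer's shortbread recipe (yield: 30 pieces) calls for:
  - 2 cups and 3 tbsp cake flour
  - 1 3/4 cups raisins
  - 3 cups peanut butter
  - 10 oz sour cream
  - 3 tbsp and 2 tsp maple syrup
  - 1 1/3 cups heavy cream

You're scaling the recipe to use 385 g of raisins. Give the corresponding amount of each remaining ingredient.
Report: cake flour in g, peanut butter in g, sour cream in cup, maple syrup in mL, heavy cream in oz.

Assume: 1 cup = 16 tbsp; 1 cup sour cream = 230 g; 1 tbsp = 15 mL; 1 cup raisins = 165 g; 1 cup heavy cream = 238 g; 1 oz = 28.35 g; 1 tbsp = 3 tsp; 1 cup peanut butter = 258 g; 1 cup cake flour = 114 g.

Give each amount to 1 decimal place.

cake flour: 332.5 g; peanut butter: 1032.0 g; sour cream: 1.6 cup; maple syrup: 73.3 mL; heavy cream: 14.9 oz

The original recipe has 288.75 g of raisins, so the scaling factor is 385 ÷ 288.75 = 4/3.
cake flour: (2 cup + 3 tbsp = 2.1875 cup) × 4/3 × 114 g/cup = 332.5 g
peanut butter: 3 cup × 4/3 × 258 g/cup = 1032.0 g
sour cream: 10 oz × 4/3 × 28.35 g/oz ÷ 230 g/cup ≈ 1.6 cup
maple syrup: (3 tbsp + 2 tsp = 11/3 tbsp) × 4/3 × 15 mL/tbsp ≈ 73.3 mL
heavy cream: 4/3 cup × 4/3 × 238 g/cup ÷ 28.35 g/oz ≈ 14.9 oz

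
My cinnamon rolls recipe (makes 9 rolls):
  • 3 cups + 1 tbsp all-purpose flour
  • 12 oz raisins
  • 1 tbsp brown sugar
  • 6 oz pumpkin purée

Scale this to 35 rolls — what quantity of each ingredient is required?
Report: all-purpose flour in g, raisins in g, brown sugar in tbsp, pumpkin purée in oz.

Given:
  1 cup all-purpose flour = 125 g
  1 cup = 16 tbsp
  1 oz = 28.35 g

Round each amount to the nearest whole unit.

Scaling factor: 35/9.
all-purpose flour: (3 cup + 1 tbsp = 3.0625 cup) × 35/9 × 125 g/cup ≈ 1489 g
raisins: 12 oz × 35/9 × 28.35 g/oz = 1323 g
brown sugar: 1 tbsp × 35/9 ≈ 4 tbsp
pumpkin purée: 6 oz × 35/9 ≈ 23 oz

all-purpose flour: 1489 g; raisins: 1323 g; brown sugar: 4 tbsp; pumpkin purée: 23 oz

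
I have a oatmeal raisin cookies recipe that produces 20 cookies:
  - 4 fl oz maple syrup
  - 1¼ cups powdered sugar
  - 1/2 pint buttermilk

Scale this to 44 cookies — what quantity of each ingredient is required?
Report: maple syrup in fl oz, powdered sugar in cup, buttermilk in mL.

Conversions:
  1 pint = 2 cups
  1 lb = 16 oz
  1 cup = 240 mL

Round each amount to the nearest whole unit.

Scaling factor: 44/20 = 11/5 = 2.2.
maple syrup: 4 fl oz × 11/5 ≈ 9 fl oz
powdered sugar: 1.25 cup × 11/5 ≈ 3 cup
buttermilk: 0.5 pint × 11/5 × 2 cup/pint × 240 mL/cup = 528 mL

maple syrup: 9 fl oz; powdered sugar: 3 cup; buttermilk: 528 mL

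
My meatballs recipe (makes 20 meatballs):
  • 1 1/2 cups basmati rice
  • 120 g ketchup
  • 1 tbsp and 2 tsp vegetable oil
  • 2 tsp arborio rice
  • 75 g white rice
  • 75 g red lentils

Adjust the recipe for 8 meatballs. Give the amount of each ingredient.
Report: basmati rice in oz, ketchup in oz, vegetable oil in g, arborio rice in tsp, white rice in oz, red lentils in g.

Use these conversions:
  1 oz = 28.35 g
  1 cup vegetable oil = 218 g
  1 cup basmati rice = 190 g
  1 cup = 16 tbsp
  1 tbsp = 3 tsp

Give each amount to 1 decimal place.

basmati rice: 4.0 oz; ketchup: 1.7 oz; vegetable oil: 9.1 g; arborio rice: 0.8 tsp; white rice: 1.1 oz; red lentils: 30.0 g

Scaling factor: 8/20 = 2/5 = 0.4.
basmati rice: 1.5 cup × 2/5 × 190 g/cup ÷ 28.35 g/oz ≈ 4.0 oz
ketchup: 120 g × 2/5 ÷ 28.35 g/oz ≈ 1.7 oz
vegetable oil: (1 tbsp + 2 tsp = 5/3 tbsp) × 2/5 ÷ 16 tbsp/cup × 218 g/cup ≈ 9.1 g
arborio rice: 2 tsp × 2/5 = 0.8 tsp
white rice: 75 g × 2/5 ÷ 28.35 g/oz ≈ 1.1 oz
red lentils: 75 g × 2/5 = 30.0 g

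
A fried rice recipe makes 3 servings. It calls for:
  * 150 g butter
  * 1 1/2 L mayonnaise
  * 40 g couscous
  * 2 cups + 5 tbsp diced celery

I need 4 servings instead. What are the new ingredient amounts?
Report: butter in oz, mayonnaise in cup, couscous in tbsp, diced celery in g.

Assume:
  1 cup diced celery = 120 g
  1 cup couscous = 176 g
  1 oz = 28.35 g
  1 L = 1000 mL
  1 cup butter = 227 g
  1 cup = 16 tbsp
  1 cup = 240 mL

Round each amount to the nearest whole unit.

butter: 7 oz; mayonnaise: 8 cup; couscous: 5 tbsp; diced celery: 370 g

Scaling factor: 4/3.
butter: 150 g × 4/3 ÷ 28.35 g/oz ≈ 7 oz
mayonnaise: 1.5 L × 4/3 × 1000 mL/L ÷ 240 mL/cup ≈ 8 cup
couscous: 40 g × 4/3 ÷ 176 g/cup × 16 tbsp/cup ≈ 5 tbsp
diced celery: (2 cup + 5 tbsp = 2.3125 cup) × 4/3 × 120 g/cup = 370 g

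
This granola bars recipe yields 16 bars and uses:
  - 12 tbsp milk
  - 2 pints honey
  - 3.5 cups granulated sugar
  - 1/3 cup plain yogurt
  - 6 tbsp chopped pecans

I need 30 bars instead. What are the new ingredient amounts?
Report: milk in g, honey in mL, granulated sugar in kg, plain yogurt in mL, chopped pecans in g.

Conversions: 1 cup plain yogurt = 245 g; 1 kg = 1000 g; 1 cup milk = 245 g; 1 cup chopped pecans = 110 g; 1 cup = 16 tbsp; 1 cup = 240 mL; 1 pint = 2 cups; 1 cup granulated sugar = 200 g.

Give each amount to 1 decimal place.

milk: 344.5 g; honey: 1800.0 mL; granulated sugar: 1.3 kg; plain yogurt: 150.0 mL; chopped pecans: 77.3 g

Scaling factor: 30/16 = 15/8 = 1.875.
milk: 12 tbsp × 15/8 ÷ 16 tbsp/cup × 245 g/cup ≈ 344.5 g
honey: 2 pint × 15/8 × 2 cup/pint × 240 mL/cup = 1800.0 mL
granulated sugar: 3.5 cup × 15/8 × 200 g/cup ÷ 1000 g/kg ≈ 1.3 kg
plain yogurt: 1/3 cup × 15/8 × 240 mL/cup = 150.0 mL
chopped pecans: 6 tbsp × 15/8 ÷ 16 tbsp/cup × 110 g/cup ≈ 77.3 g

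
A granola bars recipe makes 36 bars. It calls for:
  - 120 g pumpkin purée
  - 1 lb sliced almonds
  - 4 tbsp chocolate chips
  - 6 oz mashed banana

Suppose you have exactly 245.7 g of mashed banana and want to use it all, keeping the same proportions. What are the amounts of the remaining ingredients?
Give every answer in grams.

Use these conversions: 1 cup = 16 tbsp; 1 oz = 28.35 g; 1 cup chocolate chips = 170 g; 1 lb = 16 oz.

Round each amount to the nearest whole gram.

The original recipe has 170.1 g of mashed banana, so the scaling factor is 245.7 ÷ 170.1 = 13/9.
pumpkin purée: 120 g × 13/9 ≈ 173 g
sliced almonds: 1 lb × 13/9 × 16 oz/lb × 28.35 g/oz ≈ 655 g
chocolate chips: 4 tbsp × 13/9 ÷ 16 tbsp/cup × 170 g/cup ≈ 61 g

pumpkin purée: 173 g; sliced almonds: 655 g; chocolate chips: 61 g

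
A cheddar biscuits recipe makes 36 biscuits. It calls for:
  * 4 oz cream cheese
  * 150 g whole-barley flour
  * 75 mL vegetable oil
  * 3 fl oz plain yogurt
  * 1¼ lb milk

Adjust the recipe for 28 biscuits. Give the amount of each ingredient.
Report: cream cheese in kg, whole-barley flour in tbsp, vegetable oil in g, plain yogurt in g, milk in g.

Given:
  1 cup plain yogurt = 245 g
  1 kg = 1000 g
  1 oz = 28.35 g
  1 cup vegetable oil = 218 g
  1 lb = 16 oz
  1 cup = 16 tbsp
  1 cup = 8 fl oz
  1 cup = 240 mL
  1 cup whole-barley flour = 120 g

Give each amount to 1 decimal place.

cream cheese: 0.1 kg; whole-barley flour: 15.6 tbsp; vegetable oil: 53.0 g; plain yogurt: 71.5 g; milk: 441.0 g

Scaling factor: 28/36 = 7/9.
cream cheese: 4 oz × 7/9 × 28.35 g/oz ÷ 1000 g/kg ≈ 0.1 kg
whole-barley flour: 150 g × 7/9 ÷ 120 g/cup × 16 tbsp/cup ≈ 15.6 tbsp
vegetable oil: 75 mL × 7/9 ÷ 240 mL/cup × 218 g/cup ≈ 53.0 g
plain yogurt: 3 fl oz × 7/9 ÷ 8 fl oz/cup × 245 g/cup ≈ 71.5 g
milk: 1.25 lb × 7/9 × 16 oz/lb × 28.35 g/oz = 441.0 g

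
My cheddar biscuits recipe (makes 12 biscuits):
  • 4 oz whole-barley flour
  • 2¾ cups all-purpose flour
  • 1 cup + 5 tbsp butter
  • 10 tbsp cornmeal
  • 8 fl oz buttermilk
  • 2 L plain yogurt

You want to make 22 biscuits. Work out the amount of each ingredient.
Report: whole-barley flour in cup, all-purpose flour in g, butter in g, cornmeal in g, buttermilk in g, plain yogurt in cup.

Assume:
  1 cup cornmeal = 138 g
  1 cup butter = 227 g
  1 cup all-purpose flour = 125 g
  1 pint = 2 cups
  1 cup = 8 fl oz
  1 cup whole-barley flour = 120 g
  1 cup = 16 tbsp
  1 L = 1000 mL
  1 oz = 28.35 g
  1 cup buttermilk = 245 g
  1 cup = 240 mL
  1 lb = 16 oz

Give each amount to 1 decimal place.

Scaling factor: 22/12 = 11/6.
whole-barley flour: 4 oz × 11/6 × 28.35 g/oz ÷ 120 g/cup ≈ 1.7 cup
all-purpose flour: 2.75 cup × 11/6 × 125 g/cup ≈ 630.2 g
butter: (1 cup + 5 tbsp = 1.3125 cup) × 11/6 × 227 g/cup ≈ 546.2 g
cornmeal: 10 tbsp × 11/6 ÷ 16 tbsp/cup × 138 g/cup ≈ 158.1 g
buttermilk: 8 fl oz × 11/6 ÷ 8 fl oz/cup × 245 g/cup ≈ 449.2 g
plain yogurt: 2 L × 11/6 × 1000 mL/L ÷ 240 mL/cup ≈ 15.3 cup

whole-barley flour: 1.7 cup; all-purpose flour: 630.2 g; butter: 546.2 g; cornmeal: 158.1 g; buttermilk: 449.2 g; plain yogurt: 15.3 cup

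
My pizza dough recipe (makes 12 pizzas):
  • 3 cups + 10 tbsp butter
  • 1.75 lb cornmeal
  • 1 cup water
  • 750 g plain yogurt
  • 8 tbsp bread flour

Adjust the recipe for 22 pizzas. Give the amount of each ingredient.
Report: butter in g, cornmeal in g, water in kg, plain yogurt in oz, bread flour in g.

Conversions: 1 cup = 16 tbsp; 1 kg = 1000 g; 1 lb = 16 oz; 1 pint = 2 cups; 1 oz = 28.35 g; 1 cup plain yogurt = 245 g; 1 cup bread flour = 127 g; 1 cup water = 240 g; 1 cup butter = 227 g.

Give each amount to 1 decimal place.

butter: 1508.6 g; cornmeal: 1455.3 g; water: 0.4 kg; plain yogurt: 48.5 oz; bread flour: 116.4 g

Scaling factor: 22/12 = 11/6.
butter: (3 cup + 10 tbsp = 3.625 cup) × 11/6 × 227 g/cup ≈ 1508.6 g
cornmeal: 1.75 lb × 11/6 × 16 oz/lb × 28.35 g/oz = 1455.3 g
water: 1 cup × 11/6 × 240 g/cup ÷ 1000 g/kg ≈ 0.4 kg
plain yogurt: 750 g × 11/6 ÷ 28.35 g/oz ≈ 48.5 oz
bread flour: 8 tbsp × 11/6 ÷ 16 tbsp/cup × 127 g/cup ≈ 116.4 g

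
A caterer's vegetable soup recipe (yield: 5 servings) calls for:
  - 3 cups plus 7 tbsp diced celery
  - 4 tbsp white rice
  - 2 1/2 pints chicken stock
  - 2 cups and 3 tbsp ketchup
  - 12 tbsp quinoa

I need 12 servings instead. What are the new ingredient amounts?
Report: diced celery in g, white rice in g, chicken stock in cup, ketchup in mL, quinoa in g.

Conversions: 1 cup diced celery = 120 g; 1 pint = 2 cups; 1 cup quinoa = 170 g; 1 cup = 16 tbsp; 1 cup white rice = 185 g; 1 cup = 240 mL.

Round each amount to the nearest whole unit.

Scaling factor: 12/5 = 2.4.
diced celery: (3 cup + 7 tbsp = 3.4375 cup) × 12/5 × 120 g/cup = 990 g
white rice: 4 tbsp × 12/5 ÷ 16 tbsp/cup × 185 g/cup = 111 g
chicken stock: 2.5 pint × 12/5 × 2 cup/pint = 12 cup
ketchup: (2 cup + 3 tbsp = 2.1875 cup) × 12/5 × 240 mL/cup = 1260 mL
quinoa: 12 tbsp × 12/5 ÷ 16 tbsp/cup × 170 g/cup = 306 g

diced celery: 990 g; white rice: 111 g; chicken stock: 12 cup; ketchup: 1260 mL; quinoa: 306 g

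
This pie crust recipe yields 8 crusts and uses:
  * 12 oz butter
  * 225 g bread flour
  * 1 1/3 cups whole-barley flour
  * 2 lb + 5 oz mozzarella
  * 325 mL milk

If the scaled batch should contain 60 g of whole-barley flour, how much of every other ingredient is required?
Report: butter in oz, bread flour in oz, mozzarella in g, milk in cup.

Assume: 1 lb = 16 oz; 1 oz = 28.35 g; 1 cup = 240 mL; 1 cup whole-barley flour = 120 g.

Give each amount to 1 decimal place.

The original recipe has 160 g of whole-barley flour, so the scaling factor is 60 ÷ 160 = 3/8 = 0.375.
butter: 12 oz × 3/8 = 4.5 oz
bread flour: 225 g × 3/8 ÷ 28.35 g/oz ≈ 3.0 oz
mozzarella: (2 lb + 5 oz = 2.3125 lb) × 3/8 × 16 oz/lb × 28.35 g/oz ≈ 393.4 g
milk: 325 mL × 3/8 ÷ 240 mL/cup ≈ 0.5 cup

butter: 4.5 oz; bread flour: 3.0 oz; mozzarella: 393.4 g; milk: 0.5 cup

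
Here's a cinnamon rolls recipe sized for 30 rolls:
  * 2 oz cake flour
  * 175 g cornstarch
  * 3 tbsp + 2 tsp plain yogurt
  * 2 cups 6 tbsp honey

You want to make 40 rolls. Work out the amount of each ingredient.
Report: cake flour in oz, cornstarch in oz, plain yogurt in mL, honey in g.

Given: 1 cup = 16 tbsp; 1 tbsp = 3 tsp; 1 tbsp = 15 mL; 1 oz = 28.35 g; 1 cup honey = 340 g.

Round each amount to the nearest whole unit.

Scaling factor: 40/30 = 4/3.
cake flour: 2 oz × 4/3 ≈ 3 oz
cornstarch: 175 g × 4/3 ÷ 28.35 g/oz ≈ 8 oz
plain yogurt: (3 tbsp + 2 tsp = 11/3 tbsp) × 4/3 × 15 mL/tbsp ≈ 73 mL
honey: (2 cup + 6 tbsp = 2.375 cup) × 4/3 × 340 g/cup ≈ 1077 g

cake flour: 3 oz; cornstarch: 8 oz; plain yogurt: 73 mL; honey: 1077 g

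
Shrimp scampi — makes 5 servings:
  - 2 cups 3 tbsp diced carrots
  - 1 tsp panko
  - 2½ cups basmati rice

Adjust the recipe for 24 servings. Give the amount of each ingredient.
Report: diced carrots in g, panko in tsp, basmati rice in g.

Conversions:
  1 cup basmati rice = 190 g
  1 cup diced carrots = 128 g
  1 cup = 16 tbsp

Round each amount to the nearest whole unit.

diced carrots: 1344 g; panko: 5 tsp; basmati rice: 2280 g

Scaling factor: 24/5 = 4.8.
diced carrots: (2 cup + 3 tbsp = 2.1875 cup) × 24/5 × 128 g/cup = 1344 g
panko: 1 tsp × 24/5 ≈ 5 tsp
basmati rice: 2.5 cup × 24/5 × 190 g/cup = 2280 g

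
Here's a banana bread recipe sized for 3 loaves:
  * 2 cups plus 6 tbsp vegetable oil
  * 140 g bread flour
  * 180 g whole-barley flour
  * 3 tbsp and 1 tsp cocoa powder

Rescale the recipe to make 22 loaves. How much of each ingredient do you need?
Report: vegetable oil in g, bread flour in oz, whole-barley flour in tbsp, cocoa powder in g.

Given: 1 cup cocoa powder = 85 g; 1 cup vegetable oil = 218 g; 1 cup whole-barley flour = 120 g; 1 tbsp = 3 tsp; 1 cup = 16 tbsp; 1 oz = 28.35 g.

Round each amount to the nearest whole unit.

vegetable oil: 3797 g; bread flour: 36 oz; whole-barley flour: 176 tbsp; cocoa powder: 130 g

Scaling factor: 22/3.
vegetable oil: (2 cup + 6 tbsp = 2.375 cup) × 22/3 × 218 g/cup ≈ 3797 g
bread flour: 140 g × 22/3 ÷ 28.35 g/oz ≈ 36 oz
whole-barley flour: 180 g × 22/3 ÷ 120 g/cup × 16 tbsp/cup = 176 tbsp
cocoa powder: (3 tbsp + 1 tsp = 10/3 tbsp) × 22/3 ÷ 16 tbsp/cup × 85 g/cup ≈ 130 g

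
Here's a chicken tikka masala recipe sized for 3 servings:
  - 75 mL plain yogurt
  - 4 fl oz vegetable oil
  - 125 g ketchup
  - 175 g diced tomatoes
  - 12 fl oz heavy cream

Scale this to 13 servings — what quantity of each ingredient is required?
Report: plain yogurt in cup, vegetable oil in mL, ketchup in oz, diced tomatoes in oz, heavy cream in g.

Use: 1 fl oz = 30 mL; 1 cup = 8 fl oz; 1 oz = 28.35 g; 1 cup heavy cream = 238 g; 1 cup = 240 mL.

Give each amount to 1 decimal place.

plain yogurt: 1.4 cup; vegetable oil: 520.0 mL; ketchup: 19.1 oz; diced tomatoes: 26.7 oz; heavy cream: 1547.0 g

Scaling factor: 13/3.
plain yogurt: 75 mL × 13/3 ÷ 240 mL/cup ≈ 1.4 cup
vegetable oil: 4 fl oz × 13/3 × 30 mL/fl oz = 520.0 mL
ketchup: 125 g × 13/3 ÷ 28.35 g/oz ≈ 19.1 oz
diced tomatoes: 175 g × 13/3 ÷ 28.35 g/oz ≈ 26.7 oz
heavy cream: 12 fl oz × 13/3 ÷ 8 fl oz/cup × 238 g/cup = 1547.0 g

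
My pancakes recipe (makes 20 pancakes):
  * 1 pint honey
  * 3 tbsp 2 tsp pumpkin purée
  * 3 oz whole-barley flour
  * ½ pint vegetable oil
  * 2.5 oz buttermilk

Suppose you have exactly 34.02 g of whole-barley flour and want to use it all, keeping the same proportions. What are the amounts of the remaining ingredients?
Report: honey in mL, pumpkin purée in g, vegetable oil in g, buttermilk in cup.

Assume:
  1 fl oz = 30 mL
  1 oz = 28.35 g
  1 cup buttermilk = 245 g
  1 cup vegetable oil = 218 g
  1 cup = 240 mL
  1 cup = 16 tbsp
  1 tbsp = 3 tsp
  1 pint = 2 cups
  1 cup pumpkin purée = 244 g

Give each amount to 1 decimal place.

The original recipe has 85.05 g of whole-barley flour, so the scaling factor is 34.02 ÷ 85.05 = 2/5 = 0.4.
honey: 1 pint × 2/5 × 2 cup/pint × 240 mL/cup = 192.0 mL
pumpkin purée: (3 tbsp + 2 tsp = 11/3 tbsp) × 2/5 ÷ 16 tbsp/cup × 244 g/cup ≈ 22.4 g
vegetable oil: 0.5 pint × 2/5 × 2 cup/pint × 218 g/cup = 87.2 g
buttermilk: 2.5 oz × 2/5 × 28.35 g/oz ÷ 245 g/cup ≈ 0.1 cup

honey: 192.0 mL; pumpkin purée: 22.4 g; vegetable oil: 87.2 g; buttermilk: 0.1 cup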